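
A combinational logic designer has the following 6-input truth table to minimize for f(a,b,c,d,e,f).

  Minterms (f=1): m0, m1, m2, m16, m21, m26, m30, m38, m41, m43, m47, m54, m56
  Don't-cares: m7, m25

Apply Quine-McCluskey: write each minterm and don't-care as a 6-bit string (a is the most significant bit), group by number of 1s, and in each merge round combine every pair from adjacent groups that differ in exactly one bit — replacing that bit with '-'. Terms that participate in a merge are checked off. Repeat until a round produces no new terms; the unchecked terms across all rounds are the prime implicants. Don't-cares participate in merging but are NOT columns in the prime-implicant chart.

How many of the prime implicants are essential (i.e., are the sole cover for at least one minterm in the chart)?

size-2^0 implicants → 000000(✓)  000001(✓)  000010(✓)  000111  010000(✓)  010101  011001  011010(✓)  011110(✓)  100110(✓)  101001(✓)  101011(✓)  101111(✓)  110110(✓)  111000
size-2^1 implicants → 0-0000  0000-0  00000-  011-10  1-0110  101-11  1010-1
Unchecked terms (primes): 0-0000, 0000-0, 00000-, 000111, 010101, 011-10, 011001, 1-0110, 101-11, 1010-1, 111000
Minterm coverage:
  m0 ⊆ 0-0000,0000-0,00000-
  m1 ⊆ 00000- [E]
  m2 ⊆ 0000-0 [E]
  m16 ⊆ 0-0000 [E]
  m21 ⊆ 010101 [E]
  m26 ⊆ 011-10 [E]
  m30 ⊆ 011-10 [E]
  m38 ⊆ 1-0110 [E]
  m41 ⊆ 1010-1 [E]
  m43 ⊆ 101-11,1010-1
  m47 ⊆ 101-11 [E]
  m54 ⊆ 1-0110 [E]
  m56 ⊆ 111000 [E]
E = {0-0000, 0000-0, 00000-, 010101, 011-10, 1-0110, 101-11, 1010-1, 111000}

9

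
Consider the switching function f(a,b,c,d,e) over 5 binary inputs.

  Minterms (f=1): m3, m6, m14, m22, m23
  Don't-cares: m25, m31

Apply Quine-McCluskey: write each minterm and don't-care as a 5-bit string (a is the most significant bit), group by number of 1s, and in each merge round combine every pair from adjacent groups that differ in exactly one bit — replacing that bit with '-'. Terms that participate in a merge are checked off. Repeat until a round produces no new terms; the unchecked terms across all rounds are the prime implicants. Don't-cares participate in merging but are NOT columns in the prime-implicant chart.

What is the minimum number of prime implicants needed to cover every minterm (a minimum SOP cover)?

3

[col 0] 00011, 00110*, 01110*, 10110*, 10111*, 11001, 11111*
[col 1] -0110, 0-110, 1-111, 1011-
Prime implicants: -0110, 0-110, 00011, 1-111, 1011-, 11001
PI chart (minterm → PIs covering it):
  3 | 00011  (sole → essential)
  6 | -0110,0-110
  14 | 0-110  (sole → essential)
  22 | -0110,1011-
  23 | 1-111,1011-
Essential prime implicants: 0-110, 00011
Petrick residual → 1011-
Minimum SOP uses 3 PIs: a'cde' + a'b'c'de + ab'cd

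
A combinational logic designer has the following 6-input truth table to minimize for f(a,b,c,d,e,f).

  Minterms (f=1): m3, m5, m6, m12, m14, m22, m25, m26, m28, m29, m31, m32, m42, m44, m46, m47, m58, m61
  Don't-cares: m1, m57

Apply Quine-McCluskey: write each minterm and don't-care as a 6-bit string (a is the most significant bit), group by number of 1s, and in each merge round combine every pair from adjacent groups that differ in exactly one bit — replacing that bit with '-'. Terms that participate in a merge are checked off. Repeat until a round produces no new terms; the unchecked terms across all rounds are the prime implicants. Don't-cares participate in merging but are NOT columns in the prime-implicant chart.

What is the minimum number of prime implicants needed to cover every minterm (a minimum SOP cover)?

11

Round 0: 000001✓ 000011✓ 000101✓ 000110✓ 001100✓ 001110✓ 010110✓ 011001✓ 011010✓ 011100✓ 011101✓ 011111✓ 100000 101010✓ 101100✓ 101110✓ 101111✓ 111001✓ 111010✓ 111101✓
Round 1: -01100✓ -01110✓ -11001✓ -11010 -11101✓ 0-0110 0-1100 00-110 000-01 0000-1 0011-0✓ 011-01✓ 0111-1 01110- 1-1010 101-10 1011-0✓ 10111- 111-01✓
Round 2: -011-0 -11-01
PIs = {-011-0, -11-01, -11010, 0-0110, 0-1100, 00-110, 000-01, 0000-1, 0111-1, 01110-, 1-1010, 100000, 101-10, 10111-}
Coverage chart:
  m3: 0000-1 ←essential
  m5: 000-01 ←essential
  m6: 0-0110,00-110
  m12: -011-0,0-1100
  m14: -011-0,00-110
  m22: 0-0110 ←essential
  m25: -11-01 ←essential
  m26: -11010 ←essential
  m28: 0-1100,01110-
  m29: -11-01,0111-1,01110-
  m31: 0111-1 ←essential
  m32: 100000 ←essential
  m42: 1-1010,101-10
  m44: -011-0 ←essential
  m46: -011-0,101-10,10111-
  m47: 10111- ←essential
  m58: -11010,1-1010
  m61: -11-01 ←essential
Essential: -011-0, -11-01, -11010, 0-0110, 000-01, 0000-1, 0111-1, 100000, 10111-
Petrick residual → 0-1100, 1-1010
Min cover (11 terms): b'cdf' + bce'f + bcd'ef' + a'c'def' + a'cde'f' + a'b'c'e'f + a'b'c'd'f + a'bcdf + acd'ef' + ab'c'd'e'f' + ab'cde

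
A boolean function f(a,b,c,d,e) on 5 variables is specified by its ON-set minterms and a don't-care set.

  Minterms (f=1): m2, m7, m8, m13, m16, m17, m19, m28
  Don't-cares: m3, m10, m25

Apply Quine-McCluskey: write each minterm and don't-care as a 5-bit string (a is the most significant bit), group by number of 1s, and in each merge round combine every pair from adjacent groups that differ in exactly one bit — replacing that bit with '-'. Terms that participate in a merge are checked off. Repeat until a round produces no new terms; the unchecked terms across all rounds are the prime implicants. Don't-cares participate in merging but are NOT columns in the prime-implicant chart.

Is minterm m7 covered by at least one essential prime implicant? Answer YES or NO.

YES

size-2^0 implicants → 00010(✓)  00011(✓)  00111(✓)  01000(✓)  01010(✓)  01101  10000(✓)  10001(✓)  10011(✓)  11001(✓)  11100
size-2^1 implicants → -0011  0-010  00-11  0001-  010-0  1-001  100-1  1000-
Unchecked terms (primes): -0011, 0-010, 00-11, 0001-, 010-0, 01101, 1-001, 100-1, 1000-, 11100
Minterm coverage:
  m2 ⊆ 0-010,0001-
  m7 ⊆ 00-11 [E]
  m8 ⊆ 010-0 [E]
  m13 ⊆ 01101 [E]
  m16 ⊆ 1000- [E]
  m17 ⊆ 1-001,100-1,1000-
  m19 ⊆ -0011,100-1
  m28 ⊆ 11100 [E]
E = {00-11, 010-0, 01101, 1000-, 11100}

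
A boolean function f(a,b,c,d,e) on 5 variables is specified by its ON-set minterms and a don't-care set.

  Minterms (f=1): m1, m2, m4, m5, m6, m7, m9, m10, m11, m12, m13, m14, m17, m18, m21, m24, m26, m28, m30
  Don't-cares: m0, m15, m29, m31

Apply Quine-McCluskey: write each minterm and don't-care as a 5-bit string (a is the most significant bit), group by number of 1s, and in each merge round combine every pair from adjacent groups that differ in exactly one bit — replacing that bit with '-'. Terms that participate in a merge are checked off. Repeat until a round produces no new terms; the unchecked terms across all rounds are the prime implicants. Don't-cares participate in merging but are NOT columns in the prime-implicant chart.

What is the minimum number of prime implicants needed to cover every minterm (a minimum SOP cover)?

size-2^0 implicants → 00000(✓)  00001(✓)  00010(✓)  00100(✓)  00101(✓)  00110(✓)  00111(✓)  01001(✓)  01010(✓)  01011(✓)  01100(✓)  01101(✓)  01110(✓)  01111(✓)  10001(✓)  10010(✓)  10101(✓)  11000(✓)  11010(✓)  11100(✓)  11101(✓)  11110(✓)  11111(✓)
size-2^1 implicants → -0001(✓)  -0010(✓)  -0101(✓)  -1010(✓)  -1100(✓)  -1101(✓)  -1110(✓)  -1111(✓)  0-001(✓)  0-010(✓)  0-100(✓)  0-101(✓)  0-110(✓)  0-111(✓)  00-00(✓)  00-01(✓)  00-10(✓)  000-0(✓)  0000-(✓)  001-0(✓)  001-1(✓)  0010-(✓)  0011-(✓)  01-01(✓)  01-10(✓)  01-11(✓)  010-1(✓)  0101-(✓)  011-0(✓)  011-1(✓)  0110-(✓)  0111-(✓)  1-010(✓)  1-101(✓)  10-01(✓)  11-00(✓)  11-10(✓)  110-0(✓)  111-0(✓)  111-1(✓)  1110-(✓)  1111-(✓)
size-2^2 implicants → --010  --101  -0-01  -1-10  -11-0(✓)  -11-1(✓)  -110-(✓)  -111-(✓)  0--01  0--10  0-1-0(✓)  0-1-1(✓)  0-10-(✓)  0-11-(✓)  00--0  00-0-  001--(✓)  01--1  01-1-  011--(✓)  11--0  111--(✓)
size-2^3 implicants → -11--  0-1--
Unchecked terms (primes): --010, --101, -0-01, -1-10, -11--, 0--01, 0--10, 0-1--, 00--0, 00-0-, 01--1, 01-1-, 11--0
Minterm coverage:
  m1 ⊆ -0-01,0--01,00-0-
  m2 ⊆ --010,0--10,00--0
  m4 ⊆ 0-1--,00--0,00-0-
  m5 ⊆ --101,-0-01,0--01,0-1--,00-0-
  m6 ⊆ 0--10,0-1--,00--0
  m7 ⊆ 0-1-- [E]
  m9 ⊆ 0--01,01--1
  m10 ⊆ --010,-1-10,0--10,01-1-
  m11 ⊆ 01--1,01-1-
  m12 ⊆ -11--,0-1--
  m13 ⊆ --101,-11--,0--01,0-1--,01--1
  m14 ⊆ -1-10,-11--,0--10,0-1--,01-1-
  m17 ⊆ -0-01 [E]
  m18 ⊆ --010 [E]
  m21 ⊆ --101,-0-01
  m24 ⊆ 11--0 [E]
  m26 ⊆ --010,-1-10,11--0
  m28 ⊆ -11--,11--0
  m30 ⊆ -1-10,-11--,11--0
E = {--010, -0-01, 0-1--, 11--0}
Petrick residual → 01--1
Cover = c'de' + b'd'e + a'c + a'be + abe'  |cover|=5

5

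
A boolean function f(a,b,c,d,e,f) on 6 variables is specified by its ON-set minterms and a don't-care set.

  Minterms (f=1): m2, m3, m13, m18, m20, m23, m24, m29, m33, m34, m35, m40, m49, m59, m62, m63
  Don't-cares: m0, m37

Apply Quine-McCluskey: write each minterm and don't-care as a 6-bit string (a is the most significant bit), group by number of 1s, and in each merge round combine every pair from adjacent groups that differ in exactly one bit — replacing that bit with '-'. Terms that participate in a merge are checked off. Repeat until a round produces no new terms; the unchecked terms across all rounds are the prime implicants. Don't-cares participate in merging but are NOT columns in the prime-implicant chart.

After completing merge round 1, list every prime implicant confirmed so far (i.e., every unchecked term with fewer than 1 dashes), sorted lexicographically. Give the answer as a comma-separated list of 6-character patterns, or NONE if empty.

010100, 010111, 011000, 101000

size-2^0 implicants → 000000(✓)  000010(✓)  000011(✓)  001101(✓)  010010(✓)  010100  010111  011000  011101(✓)  100001(✓)  100010(✓)  100011(✓)  100101(✓)  101000  110001(✓)  111011(✓)  111110(✓)  111111(✓)
size-2^1 implicants → -00010(✓)  -00011(✓)  0-0010  0-1101  0000-0  00001-(✓)  1-0001  100-01  1000-1  10001-(✓)  111-11  11111-
size-2^2 implicants → -0001-
Unchecked terms (primes): -0001-, 0-0010, 0-1101, 0000-0, 010100, 010111, 011000, 1-0001, 100-01, 1000-1, 101000, 111-11, 11111-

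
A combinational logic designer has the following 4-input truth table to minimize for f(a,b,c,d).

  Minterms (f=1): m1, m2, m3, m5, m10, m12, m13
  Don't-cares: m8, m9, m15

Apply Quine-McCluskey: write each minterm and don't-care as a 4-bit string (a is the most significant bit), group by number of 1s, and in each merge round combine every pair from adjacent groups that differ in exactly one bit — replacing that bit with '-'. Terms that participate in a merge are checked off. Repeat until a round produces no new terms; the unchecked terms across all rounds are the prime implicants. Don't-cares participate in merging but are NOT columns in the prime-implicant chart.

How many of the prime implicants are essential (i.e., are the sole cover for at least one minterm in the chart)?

2

[col 0] 0001*, 0010*, 0011*, 0101*, 1000*, 1001*, 1010*, 1100*, 1101*, 1111*
[col 1] -001*, -010, -101*, 0-01*, 00-1, 001-, 1-00*, 1-01*, 10-0, 100-*, 11-1, 110-*
[col 2] --01, 1-0-
Prime implicants: --01, -010, 00-1, 001-, 1-0-, 10-0, 11-1
PI chart (minterm → PIs covering it):
  1 | --01,00-1
  2 | -010,001-
  3 | 00-1,001-
  5 | --01  (sole → essential)
  10 | -010,10-0
  12 | 1-0-  (sole → essential)
  13 | --01,1-0-,11-1
Essential prime implicants: --01, 1-0-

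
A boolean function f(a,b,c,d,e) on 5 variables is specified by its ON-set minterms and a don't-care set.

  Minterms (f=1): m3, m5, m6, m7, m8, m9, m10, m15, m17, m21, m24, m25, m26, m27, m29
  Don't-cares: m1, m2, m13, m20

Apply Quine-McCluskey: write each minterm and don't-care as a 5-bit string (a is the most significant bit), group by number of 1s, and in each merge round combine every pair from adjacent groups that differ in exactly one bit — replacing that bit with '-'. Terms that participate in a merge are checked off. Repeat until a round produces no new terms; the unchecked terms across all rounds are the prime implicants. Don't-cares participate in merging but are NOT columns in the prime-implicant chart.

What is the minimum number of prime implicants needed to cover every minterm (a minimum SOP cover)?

size-2^0 implicants → 00001(✓)  00010(✓)  00011(✓)  00101(✓)  00110(✓)  00111(✓)  01000(✓)  01001(✓)  01010(✓)  01101(✓)  01111(✓)  10001(✓)  10100(✓)  10101(✓)  11000(✓)  11001(✓)  11010(✓)  11011(✓)  11101(✓)
size-2^1 implicants → -0001(✓)  -0101(✓)  -1000(✓)  -1001(✓)  -1010(✓)  -1101(✓)  0-001(✓)  0-010  0-101(✓)  0-111(✓)  00-01(✓)  00-10(✓)  00-11(✓)  000-1(✓)  0001-(✓)  001-1(✓)  0011-(✓)  01-01(✓)  010-0(✓)  0100-(✓)  011-1(✓)  1-001(✓)  1-101(✓)  10-01(✓)  1010-  11-01(✓)  110-0(✓)  110-1(✓)  1100-(✓)  1101-(✓)
size-2^2 implicants → --001(✓)  --101(✓)  -0-01(✓)  -1-01(✓)  -10-0  -100-  0--01(✓)  0-1-1  00--1  00-1-  1--01(✓)  110--
size-2^3 implicants → ---01
Unchecked terms (primes): ---01, -10-0, -100-, 0-010, 0-1-1, 00--1, 00-1-, 1010-, 110--
Minterm coverage:
  m3 ⊆ 00--1,00-1-
  m5 ⊆ ---01,0-1-1,00--1
  m6 ⊆ 00-1- [E]
  m7 ⊆ 0-1-1,00--1,00-1-
  m8 ⊆ -10-0,-100-
  m9 ⊆ ---01,-100-
  m10 ⊆ -10-0,0-010
  m15 ⊆ 0-1-1 [E]
  m17 ⊆ ---01 [E]
  m21 ⊆ ---01,1010-
  m24 ⊆ -10-0,-100-,110--
  m25 ⊆ ---01,-100-,110--
  m26 ⊆ -10-0,110--
  m27 ⊆ 110-- [E]
  m29 ⊆ ---01 [E]
E = {---01, 0-1-1, 00-1-, 110--}
Petrick residual → -10-0
Cover = d'e + bc'e' + a'ce + a'b'd + abc'  |cover|=5

5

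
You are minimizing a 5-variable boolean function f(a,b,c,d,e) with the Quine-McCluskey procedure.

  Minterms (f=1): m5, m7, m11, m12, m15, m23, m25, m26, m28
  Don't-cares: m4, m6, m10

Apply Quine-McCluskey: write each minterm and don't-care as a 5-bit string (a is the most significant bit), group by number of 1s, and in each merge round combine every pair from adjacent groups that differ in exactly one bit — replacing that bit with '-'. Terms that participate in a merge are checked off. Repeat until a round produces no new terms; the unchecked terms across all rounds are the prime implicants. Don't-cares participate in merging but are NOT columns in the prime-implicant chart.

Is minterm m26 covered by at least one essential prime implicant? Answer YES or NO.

YES

Round 0: 00100✓ 00101✓ 00110✓ 00111✓ 01010✓ 01011✓ 01100✓ 01111✓ 10111✓ 11001 11010✓ 11100✓
Round 1: -0111 -1010 -1100 0-100 0-111 001-0✓ 001-1✓ 0010-✓ 0011-✓ 01-11 0101-
Round 2: 001--
PIs = {-0111, -1010, -1100, 0-100, 0-111, 001--, 01-11, 0101-, 11001}
Coverage chart:
  m5: 001-- ←essential
  m7: -0111,0-111,001--
  m11: 01-11,0101-
  m12: -1100,0-100
  m15: 0-111,01-11
  m23: -0111 ←essential
  m25: 11001 ←essential
  m26: -1010 ←essential
  m28: -1100 ←essential
Essential: -0111, -1010, -1100, 001--, 11001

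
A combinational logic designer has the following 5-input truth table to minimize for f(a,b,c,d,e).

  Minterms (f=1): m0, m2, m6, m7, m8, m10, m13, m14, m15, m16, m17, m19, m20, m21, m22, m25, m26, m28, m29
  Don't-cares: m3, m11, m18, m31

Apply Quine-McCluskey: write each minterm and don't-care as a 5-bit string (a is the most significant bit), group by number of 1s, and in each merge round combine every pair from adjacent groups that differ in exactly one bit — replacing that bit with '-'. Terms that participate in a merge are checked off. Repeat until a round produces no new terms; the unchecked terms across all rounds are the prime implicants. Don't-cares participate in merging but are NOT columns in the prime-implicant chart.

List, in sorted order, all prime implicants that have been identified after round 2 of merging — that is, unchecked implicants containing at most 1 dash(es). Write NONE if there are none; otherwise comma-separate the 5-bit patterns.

NONE

Round 0: 00000✓ 00010✓ 00011✓ 00110✓ 00111✓ 01000✓ 01010✓ 01011✓ 01101✓ 01110✓ 01111✓ 10000✓ 10001✓ 10010✓ 10011✓ 10100✓ 10101✓ 10110✓ 11001✓ 11010✓ 11100✓ 11101✓ 11111✓
Round 1: -0000✓ -0010✓ -0011✓ -0110✓ -1010✓ -1101✓ -1111✓ 0-000✓ 0-010✓ 0-011✓ 0-110✓ 0-111✓ 00-10✓ 00-11✓ 000-0✓ 0001-✓ 0011-✓ 01-10✓ 01-11✓ 010-0✓ 0101-✓ 011-1✓ 0111-✓ 1-001✓ 1-010✓ 1-100✓ 1-101✓ 10-00✓ 10-01✓ 10-10✓ 100-0✓ 100-1✓ 1000-✓ 1001-✓ 101-0✓ 1010-✓ 11-01✓ 111-1✓ 1110-✓
Round 2: --010 -0-10 -00-0 -001- -11-1 0--10✓ 0--11✓ 0-0-0 0-01-✓ 0-11-✓ 00-1-✓ 01-1-✓ 1--01 1-10- 10--0 10-0- 100--
Round 3: 0--1-
PIs = {--010, -0-10, -00-0, -001-, -11-1, 0--1-, 0-0-0, 1--01, 1-10-, 10--0, 10-0-, 100--}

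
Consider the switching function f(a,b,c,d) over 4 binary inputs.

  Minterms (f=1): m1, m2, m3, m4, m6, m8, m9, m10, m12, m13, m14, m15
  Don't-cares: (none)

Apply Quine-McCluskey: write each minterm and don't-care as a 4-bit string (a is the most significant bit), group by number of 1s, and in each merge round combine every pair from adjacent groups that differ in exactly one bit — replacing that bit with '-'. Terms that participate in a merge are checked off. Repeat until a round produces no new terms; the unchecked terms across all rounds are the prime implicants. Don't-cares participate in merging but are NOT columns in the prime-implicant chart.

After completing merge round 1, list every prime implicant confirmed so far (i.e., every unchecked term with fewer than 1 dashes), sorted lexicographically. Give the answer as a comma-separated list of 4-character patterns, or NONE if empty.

NONE

size-2^0 implicants → 0001(✓)  0010(✓)  0011(✓)  0100(✓)  0110(✓)  1000(✓)  1001(✓)  1010(✓)  1100(✓)  1101(✓)  1110(✓)  1111(✓)
size-2^1 implicants → -001  -010(✓)  -100(✓)  -110(✓)  0-10(✓)  00-1  001-  01-0(✓)  1-00(✓)  1-01(✓)  1-10(✓)  10-0(✓)  100-(✓)  11-0(✓)  11-1(✓)  110-(✓)  111-(✓)
size-2^2 implicants → --10  -1-0  1--0  1-0-  11--
Unchecked terms (primes): --10, -001, -1-0, 00-1, 001-, 1--0, 1-0-, 11--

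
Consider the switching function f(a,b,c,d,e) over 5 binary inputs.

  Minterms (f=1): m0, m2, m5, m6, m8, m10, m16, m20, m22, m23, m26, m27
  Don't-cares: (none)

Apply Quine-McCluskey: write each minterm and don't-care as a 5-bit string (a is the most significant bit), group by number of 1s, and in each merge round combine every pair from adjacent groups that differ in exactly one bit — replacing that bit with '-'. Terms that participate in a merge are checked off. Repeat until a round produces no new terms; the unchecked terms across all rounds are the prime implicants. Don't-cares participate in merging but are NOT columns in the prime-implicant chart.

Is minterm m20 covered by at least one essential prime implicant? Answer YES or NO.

Round 0: 00000✓ 00010✓ 00101 00110✓ 01000✓ 01010✓ 10000✓ 10100✓ 10110✓ 10111✓ 11010✓ 11011✓
Round 1: -0000 -0110 -1010 0-000✓ 0-010✓ 00-10 000-0✓ 010-0✓ 10-00 101-0 1011- 1101-
Round 2: 0-0-0
PIs = {-0000, -0110, -1010, 0-0-0, 00-10, 00101, 10-00, 101-0, 1011-, 1101-}
Coverage chart:
  m0: -0000,0-0-0
  m2: 0-0-0,00-10
  m5: 00101 ←essential
  m6: -0110,00-10
  m8: 0-0-0 ←essential
  m10: -1010,0-0-0
  m16: -0000,10-00
  m20: 10-00,101-0
  m22: -0110,101-0,1011-
  m23: 1011- ←essential
  m26: -1010,1101-
  m27: 1101- ←essential
Essential: 0-0-0, 00101, 1011-, 1101-

NO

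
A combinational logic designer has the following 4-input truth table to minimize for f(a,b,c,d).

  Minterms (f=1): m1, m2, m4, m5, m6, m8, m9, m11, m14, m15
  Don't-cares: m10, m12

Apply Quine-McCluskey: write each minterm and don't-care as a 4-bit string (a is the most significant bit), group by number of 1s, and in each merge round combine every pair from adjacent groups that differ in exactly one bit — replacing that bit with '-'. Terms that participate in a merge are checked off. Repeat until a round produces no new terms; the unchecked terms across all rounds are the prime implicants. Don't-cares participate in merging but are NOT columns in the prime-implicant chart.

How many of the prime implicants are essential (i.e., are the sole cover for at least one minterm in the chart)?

[col 0] 0001*, 0010*, 0100*, 0101*, 0110*, 1000*, 1001*, 1010*, 1011*, 1100*, 1110*, 1111*
[col 1] -001, -010*, -100*, -110*, 0-01, 0-10*, 01-0*, 010-, 1-00*, 1-10*, 1-11*, 10-0*, 10-1*, 100-*, 101-*, 11-0*, 111-*
[col 2] --10, -1-0, 1--0, 1-1-, 10--
Prime implicants: --10, -001, -1-0, 0-01, 010-, 1--0, 1-1-, 10--
PI chart (minterm → PIs covering it):
  1 | -001,0-01
  2 | --10  (sole → essential)
  4 | -1-0,010-
  5 | 0-01,010-
  6 | --10,-1-0
  8 | 1--0,10--
  9 | -001,10--
  11 | 1-1-,10--
  14 | --10,-1-0,1--0,1-1-
  15 | 1-1-  (sole → essential)
Essential prime implicants: --10, 1-1-

2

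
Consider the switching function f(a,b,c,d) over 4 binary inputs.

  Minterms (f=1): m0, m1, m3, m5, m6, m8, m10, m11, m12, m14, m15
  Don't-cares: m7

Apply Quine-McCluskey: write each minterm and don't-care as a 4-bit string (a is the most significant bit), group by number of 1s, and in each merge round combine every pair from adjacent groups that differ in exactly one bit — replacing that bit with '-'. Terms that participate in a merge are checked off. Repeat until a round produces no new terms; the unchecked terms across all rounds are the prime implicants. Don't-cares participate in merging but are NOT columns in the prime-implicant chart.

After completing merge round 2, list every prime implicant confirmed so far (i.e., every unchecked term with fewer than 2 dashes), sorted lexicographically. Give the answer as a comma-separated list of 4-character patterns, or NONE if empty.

-000, 000-

size-2^0 implicants → 0000(✓)  0001(✓)  0011(✓)  0101(✓)  0110(✓)  0111(✓)  1000(✓)  1010(✓)  1011(✓)  1100(✓)  1110(✓)  1111(✓)
size-2^1 implicants → -000  -011(✓)  -110(✓)  -111(✓)  0-01(✓)  0-11(✓)  00-1(✓)  000-  01-1(✓)  011-(✓)  1-00(✓)  1-10(✓)  1-11(✓)  10-0(✓)  101-(✓)  11-0(✓)  111-(✓)
size-2^2 implicants → --11  -11-  0--1  1--0  1-1-
Unchecked terms (primes): --11, -000, -11-, 0--1, 000-, 1--0, 1-1-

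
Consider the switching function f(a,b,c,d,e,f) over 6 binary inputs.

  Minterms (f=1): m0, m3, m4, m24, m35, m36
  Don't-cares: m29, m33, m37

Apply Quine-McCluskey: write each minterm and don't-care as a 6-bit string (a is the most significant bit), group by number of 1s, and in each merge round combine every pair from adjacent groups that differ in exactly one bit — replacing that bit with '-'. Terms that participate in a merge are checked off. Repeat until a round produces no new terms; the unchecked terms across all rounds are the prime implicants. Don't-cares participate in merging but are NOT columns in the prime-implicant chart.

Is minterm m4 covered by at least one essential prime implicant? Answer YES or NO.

YES

Round 0: 000000✓ 000011✓ 000100✓ 011000 011101 100001✓ 100011✓ 100100✓ 100101✓
Round 1: -00011 -00100 000-00 100-01 1000-1 10010-
PIs = {-00011, -00100, 000-00, 011000, 011101, 100-01, 1000-1, 10010-}
Coverage chart:
  m0: 000-00 ←essential
  m3: -00011 ←essential
  m4: -00100,000-00
  m24: 011000 ←essential
  m35: -00011,1000-1
  m36: -00100,10010-
Essential: -00011, 000-00, 011000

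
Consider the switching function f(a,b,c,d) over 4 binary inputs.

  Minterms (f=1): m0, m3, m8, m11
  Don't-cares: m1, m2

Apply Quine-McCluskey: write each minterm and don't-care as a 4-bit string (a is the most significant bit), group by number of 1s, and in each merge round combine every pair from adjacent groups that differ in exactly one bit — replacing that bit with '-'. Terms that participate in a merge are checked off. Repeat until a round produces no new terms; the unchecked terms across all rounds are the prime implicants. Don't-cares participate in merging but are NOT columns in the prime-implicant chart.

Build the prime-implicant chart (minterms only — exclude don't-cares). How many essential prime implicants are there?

2

[col 0] 0000*, 0001*, 0010*, 0011*, 1000*, 1011*
[col 1] -000, -011, 00-0*, 00-1*, 000-*, 001-*
[col 2] 00--
Prime implicants: -000, -011, 00--
PI chart (minterm → PIs covering it):
  0 | -000,00--
  3 | -011,00--
  8 | -000  (sole → essential)
  11 | -011  (sole → essential)
Essential prime implicants: -000, -011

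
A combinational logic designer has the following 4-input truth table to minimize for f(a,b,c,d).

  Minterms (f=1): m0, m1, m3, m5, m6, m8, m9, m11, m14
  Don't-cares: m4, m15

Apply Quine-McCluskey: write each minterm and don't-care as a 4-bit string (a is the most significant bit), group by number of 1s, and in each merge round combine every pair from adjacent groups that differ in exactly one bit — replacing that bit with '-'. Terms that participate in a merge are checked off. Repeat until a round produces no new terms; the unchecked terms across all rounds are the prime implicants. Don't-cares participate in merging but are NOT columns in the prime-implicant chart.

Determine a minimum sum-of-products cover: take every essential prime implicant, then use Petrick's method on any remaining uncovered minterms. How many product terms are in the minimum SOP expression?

4

[col 0] 0000*, 0001*, 0011*, 0100*, 0101*, 0110*, 1000*, 1001*, 1011*, 1110*, 1111*
[col 1] -000*, -001*, -011*, -110, 0-00*, 0-01*, 00-1*, 000-*, 01-0, 010-*, 1-11, 10-1*, 100-*, 111-
[col 2] -0-1, -00-, 0-0-
Prime implicants: -0-1, -00-, -110, 0-0-, 01-0, 1-11, 111-
PI chart (minterm → PIs covering it):
  0 | -00-,0-0-
  1 | -0-1,-00-,0-0-
  3 | -0-1  (sole → essential)
  5 | 0-0-  (sole → essential)
  6 | -110,01-0
  8 | -00-  (sole → essential)
  9 | -0-1,-00-
  11 | -0-1,1-11
  14 | -110,111-
Essential prime implicants: -0-1, -00-, 0-0-
Petrick residual → -110
Minimum SOP uses 4 PIs: b'd + b'c' + bcd' + a'c'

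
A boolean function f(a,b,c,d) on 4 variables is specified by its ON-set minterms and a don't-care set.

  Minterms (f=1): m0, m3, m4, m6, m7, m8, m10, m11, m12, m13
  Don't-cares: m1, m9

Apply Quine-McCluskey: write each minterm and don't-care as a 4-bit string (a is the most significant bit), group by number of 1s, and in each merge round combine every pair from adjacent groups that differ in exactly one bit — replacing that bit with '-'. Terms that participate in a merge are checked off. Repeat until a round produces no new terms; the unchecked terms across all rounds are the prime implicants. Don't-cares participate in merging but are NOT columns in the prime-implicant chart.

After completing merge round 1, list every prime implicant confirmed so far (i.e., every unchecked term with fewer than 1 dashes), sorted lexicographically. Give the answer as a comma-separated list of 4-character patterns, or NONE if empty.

Round 0: 0000✓ 0001✓ 0011✓ 0100✓ 0110✓ 0111✓ 1000✓ 1001✓ 1010✓ 1011✓ 1100✓ 1101✓
Round 1: -000✓ -001✓ -011✓ -100✓ 0-00✓ 0-11 00-1✓ 000-✓ 01-0 011- 1-00✓ 1-01✓ 10-0✓ 10-1✓ 100-✓ 101-✓ 110-✓
Round 2: --00 -0-1 -00- 1-0- 10--
PIs = {--00, -0-1, -00-, 0-11, 01-0, 011-, 1-0-, 10--}

NONE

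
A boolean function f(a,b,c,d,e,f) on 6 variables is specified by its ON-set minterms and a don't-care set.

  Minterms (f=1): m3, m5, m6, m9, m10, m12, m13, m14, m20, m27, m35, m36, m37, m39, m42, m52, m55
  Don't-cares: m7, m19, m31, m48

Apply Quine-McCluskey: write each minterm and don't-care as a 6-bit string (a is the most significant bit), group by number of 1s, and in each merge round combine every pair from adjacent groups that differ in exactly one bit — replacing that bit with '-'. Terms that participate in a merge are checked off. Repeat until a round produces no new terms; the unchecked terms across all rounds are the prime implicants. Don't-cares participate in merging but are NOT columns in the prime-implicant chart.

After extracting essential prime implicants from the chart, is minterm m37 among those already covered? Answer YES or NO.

size-2^0 implicants → 000011(✓)  000101(✓)  000110(✓)  000111(✓)  001001(✓)  001010(✓)  001100(✓)  001101(✓)  001110(✓)  010011(✓)  010100(✓)  011011(✓)  011111(✓)  100011(✓)  100100(✓)  100101(✓)  100111(✓)  101010(✓)  110000(✓)  110100(✓)  110111(✓)
size-2^1 implicants → -00011(✓)  -00101(✓)  -00111(✓)  -01010  -10100  0-0011  00-101  00-110  000-11(✓)  0001-1(✓)  00011-  001-01  001-10  0011-0  00110-  01-011  011-11  1-0100  1-0111  100-11(✓)  1001-1(✓)  10010-  110-00
size-2^2 implicants → -00-11  -001-1
Unchecked terms (primes): -00-11, -001-1, -01010, -10100, 0-0011, 00-101, 00-110, 00011-, 001-01, 001-10, 0011-0, 00110-, 01-011, 011-11, 1-0100, 1-0111, 10010-, 110-00
Minterm coverage:
  m3 ⊆ -00-11,0-0011
  m5 ⊆ -001-1,00-101
  m6 ⊆ 00-110,00011-
  m9 ⊆ 001-01 [E]
  m10 ⊆ -01010,001-10
  m12 ⊆ 0011-0,00110-
  m13 ⊆ 00-101,001-01,00110-
  m14 ⊆ 00-110,001-10,0011-0
  m20 ⊆ -10100 [E]
  m27 ⊆ 01-011,011-11
  m35 ⊆ -00-11 [E]
  m36 ⊆ 1-0100,10010-
  m37 ⊆ -001-1,10010-
  m39 ⊆ -00-11,-001-1,1-0111
  m42 ⊆ -01010 [E]
  m52 ⊆ -10100,1-0100,110-00
  m55 ⊆ 1-0111 [E]
E = {-00-11, -01010, -10100, 001-01, 1-0111}

NO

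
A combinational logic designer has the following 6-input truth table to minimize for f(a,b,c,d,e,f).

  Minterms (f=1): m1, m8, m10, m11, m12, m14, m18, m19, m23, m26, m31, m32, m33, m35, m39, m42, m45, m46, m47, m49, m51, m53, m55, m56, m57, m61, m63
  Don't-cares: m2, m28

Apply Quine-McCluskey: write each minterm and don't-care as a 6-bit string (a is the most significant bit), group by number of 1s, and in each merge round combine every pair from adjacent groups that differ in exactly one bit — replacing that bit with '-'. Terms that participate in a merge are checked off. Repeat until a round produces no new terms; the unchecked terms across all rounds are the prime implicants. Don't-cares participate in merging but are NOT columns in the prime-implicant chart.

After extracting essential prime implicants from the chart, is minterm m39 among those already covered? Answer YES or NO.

size-2^0 implicants → 000001(✓)  000010(✓)  001000(✓)  001010(✓)  001011(✓)  001100(✓)  001110(✓)  010010(✓)  010011(✓)  010111(✓)  011010(✓)  011100(✓)  011111(✓)  100000(✓)  100001(✓)  100011(✓)  100111(✓)  101010(✓)  101101(✓)  101110(✓)  101111(✓)  110001(✓)  110011(✓)  110101(✓)  110111(✓)  111000(✓)  111001(✓)  111101(✓)  111111(✓)
size-2^1 implicants → -00001  -01010(✓)  -01110(✓)  -10011(✓)  -10111(✓)  -11111(✓)  0-0010(✓)  0-1010(✓)  0-1100  00-010(✓)  001-00(✓)  001-10(✓)  0010-0(✓)  00101-  0011-0(✓)  01-010(✓)  01-111(✓)  010-11(✓)  01001-  1-0001(✓)  1-0011(✓)  1-0111(✓)  1-1101(✓)  1-1111(✓)  10-111(✓)  100-11(✓)  1000-1(✓)  10000-  101-10(✓)  1011-1(✓)  10111-  11-001(✓)  11-101(✓)  11-111(✓)  110-01(✓)  110-11(✓)  1100-1(✓)  1101-1(✓)  111-01(✓)  11100-  1111-1(✓)
size-2^2 implicants → -01-10  -1-111  -10-11  0--010  001--0  1--111  1-0-11  1-00-1  1-11-1  11--01  11-1-1  110--1
Unchecked terms (primes): -00001, -01-10, -1-111, -10-11, 0--010, 0-1100, 001--0, 00101-, 01001-, 1--111, 1-0-11, 1-00-1, 1-11-1, 10000-, 10111-, 11--01, 11-1-1, 110--1, 11100-
Minterm coverage:
  m1 ⊆ -00001 [E]
  m8 ⊆ 001--0 [E]
  m10 ⊆ -01-10,0--010,001--0,00101-
  m11 ⊆ 00101- [E]
  m12 ⊆ 0-1100,001--0
  m14 ⊆ -01-10,001--0
  m18 ⊆ 0--010,01001-
  m19 ⊆ -10-11,01001-
  m23 ⊆ -1-111,-10-11
  m26 ⊆ 0--010 [E]
  m31 ⊆ -1-111 [E]
  m32 ⊆ 10000- [E]
  m33 ⊆ -00001,1-00-1,10000-
  m35 ⊆ 1-0-11,1-00-1
  m39 ⊆ 1--111,1-0-11
  m42 ⊆ -01-10 [E]
  m45 ⊆ 1-11-1 [E]
  m46 ⊆ -01-10,10111-
  m47 ⊆ 1--111,1-11-1,10111-
  m49 ⊆ 1-00-1,11--01,110--1
  m51 ⊆ -10-11,1-0-11,1-00-1,110--1
  m53 ⊆ 11--01,11-1-1,110--1
  m55 ⊆ -1-111,-10-11,1--111,1-0-11,11-1-1,110--1
  m56 ⊆ 11100- [E]
  m57 ⊆ 11--01,11100-
  m61 ⊆ 1-11-1,11--01,11-1-1
  m63 ⊆ -1-111,1--111,1-11-1,11-1-1
E = {-00001, -01-10, -1-111, 0--010, 001--0, 00101-, 1-11-1, 10000-, 11100-}

NO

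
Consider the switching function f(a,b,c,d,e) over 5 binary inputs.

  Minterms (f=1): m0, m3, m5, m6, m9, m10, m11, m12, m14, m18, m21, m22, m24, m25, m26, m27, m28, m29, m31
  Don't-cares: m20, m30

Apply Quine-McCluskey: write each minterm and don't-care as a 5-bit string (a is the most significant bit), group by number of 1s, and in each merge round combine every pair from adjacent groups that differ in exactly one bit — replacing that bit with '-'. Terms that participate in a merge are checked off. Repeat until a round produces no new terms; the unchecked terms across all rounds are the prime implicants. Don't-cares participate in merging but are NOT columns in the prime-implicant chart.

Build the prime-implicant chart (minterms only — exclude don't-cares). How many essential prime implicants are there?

[col 0] 00000, 00011*, 00101*, 00110*, 01001*, 01010*, 01011*, 01100*, 01110*, 10010*, 10100*, 10101*, 10110*, 11000*, 11001*, 11010*, 11011*, 11100*, 11101*, 11110*, 11111*
[col 1] -0101, -0110*, -1001*, -1010*, -1011*, -1100*, -1110*, 0-011, 0-110*, 01-10*, 010-1*, 0101-*, 011-0*, 1-010*, 1-100*, 1-101*, 1-110*, 10-10*, 101-0*, 1010-*, 11-00*, 11-01*, 11-10*, 11-11*, 110-0*, 110-1*, 1100-*, 1101-*, 111-0*, 111-1*, 1110-*, 1111-*
[col 2] --110, -1-10, -10-1, -101-, -11-0, 1--10, 1-1-0, 1-10-, 11--0*, 11--1*, 11-0-*, 11-1-*, 110--*, 111--*
[col 3] 11---
Prime implicants: --110, -0101, -1-10, -10-1, -101-, -11-0, 0-011, 00000, 1--10, 1-1-0, 1-10-, 11---
PI chart (minterm → PIs covering it):
  0 | 00000  (sole → essential)
  3 | 0-011  (sole → essential)
  5 | -0101  (sole → essential)
  6 | --110  (sole → essential)
  9 | -10-1  (sole → essential)
  10 | -1-10,-101-
  11 | -10-1,-101-,0-011
  12 | -11-0  (sole → essential)
  14 | --110,-1-10,-11-0
  18 | 1--10  (sole → essential)
  21 | -0101,1-10-
  22 | --110,1--10,1-1-0
  24 | 11---  (sole → essential)
  25 | -10-1,11---
  26 | -1-10,-101-,1--10,11---
  27 | -10-1,-101-,11---
  28 | -11-0,1-1-0,1-10-,11---
  29 | 1-10-,11---
  31 | 11---  (sole → essential)
Essential prime implicants: --110, -0101, -10-1, -11-0, 0-011, 00000, 1--10, 11---

8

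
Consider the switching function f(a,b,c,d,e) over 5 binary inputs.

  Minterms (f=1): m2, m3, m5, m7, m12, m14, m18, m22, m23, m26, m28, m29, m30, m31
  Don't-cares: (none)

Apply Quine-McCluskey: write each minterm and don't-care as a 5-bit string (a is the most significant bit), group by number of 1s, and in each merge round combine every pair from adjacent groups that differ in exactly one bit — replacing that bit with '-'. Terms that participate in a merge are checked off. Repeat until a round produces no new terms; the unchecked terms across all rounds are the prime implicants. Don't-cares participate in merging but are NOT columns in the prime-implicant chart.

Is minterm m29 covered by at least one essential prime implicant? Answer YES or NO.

size-2^0 implicants → 00010(✓)  00011(✓)  00101(✓)  00111(✓)  01100(✓)  01110(✓)  10010(✓)  10110(✓)  10111(✓)  11010(✓)  11100(✓)  11101(✓)  11110(✓)  11111(✓)
size-2^1 implicants → -0010  -0111  -1100(✓)  -1110(✓)  00-11  0001-  001-1  011-0(✓)  1-010(✓)  1-110(✓)  1-111(✓)  10-10(✓)  1011-(✓)  11-10(✓)  111-0(✓)  111-1(✓)  1110-(✓)  1111-(✓)
size-2^2 implicants → -11-0  1--10  1-11-  111--
Unchecked terms (primes): -0010, -0111, -11-0, 00-11, 0001-, 001-1, 1--10, 1-11-, 111--
Minterm coverage:
  m2 ⊆ -0010,0001-
  m3 ⊆ 00-11,0001-
  m5 ⊆ 001-1 [E]
  m7 ⊆ -0111,00-11,001-1
  m12 ⊆ -11-0 [E]
  m14 ⊆ -11-0 [E]
  m18 ⊆ -0010,1--10
  m22 ⊆ 1--10,1-11-
  m23 ⊆ -0111,1-11-
  m26 ⊆ 1--10 [E]
  m28 ⊆ -11-0,111--
  m29 ⊆ 111-- [E]
  m30 ⊆ -11-0,1--10,1-11-,111--
  m31 ⊆ 1-11-,111--
E = {-11-0, 001-1, 1--10, 111--}

YES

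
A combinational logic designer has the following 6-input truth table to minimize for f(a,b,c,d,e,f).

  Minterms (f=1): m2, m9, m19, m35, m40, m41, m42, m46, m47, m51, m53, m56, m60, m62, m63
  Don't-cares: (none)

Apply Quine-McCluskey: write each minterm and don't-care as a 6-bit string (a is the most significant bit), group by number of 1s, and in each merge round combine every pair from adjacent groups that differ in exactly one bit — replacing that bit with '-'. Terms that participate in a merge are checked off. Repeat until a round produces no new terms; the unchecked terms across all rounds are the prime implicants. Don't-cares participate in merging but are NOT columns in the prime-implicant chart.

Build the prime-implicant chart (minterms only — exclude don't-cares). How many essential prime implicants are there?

[col 0] 000010, 001001*, 010011*, 100011*, 101000*, 101001*, 101010*, 101110*, 101111*, 110011*, 110101, 111000*, 111100*, 111110*, 111111*
[col 1] -01001, -10011, 1-0011, 1-1000, 1-1110*, 1-1111*, 101-10, 1010-0, 10100-, 10111-*, 111-00, 1111-0, 11111-*
[col 2] 1-111-
Prime implicants: -01001, -10011, 000010, 1-0011, 1-1000, 1-111-, 101-10, 1010-0, 10100-, 110101, 111-00, 1111-0
PI chart (minterm → PIs covering it):
  2 | 000010  (sole → essential)
  9 | -01001  (sole → essential)
  19 | -10011  (sole → essential)
  35 | 1-0011  (sole → essential)
  40 | 1-1000,1010-0,10100-
  41 | -01001,10100-
  42 | 101-10,1010-0
  46 | 1-111-,101-10
  47 | 1-111-  (sole → essential)
  51 | -10011,1-0011
  53 | 110101  (sole → essential)
  56 | 1-1000,111-00
  60 | 111-00,1111-0
  62 | 1-111-,1111-0
  63 | 1-111-  (sole → essential)
Essential prime implicants: -01001, -10011, 000010, 1-0011, 1-111-, 110101

6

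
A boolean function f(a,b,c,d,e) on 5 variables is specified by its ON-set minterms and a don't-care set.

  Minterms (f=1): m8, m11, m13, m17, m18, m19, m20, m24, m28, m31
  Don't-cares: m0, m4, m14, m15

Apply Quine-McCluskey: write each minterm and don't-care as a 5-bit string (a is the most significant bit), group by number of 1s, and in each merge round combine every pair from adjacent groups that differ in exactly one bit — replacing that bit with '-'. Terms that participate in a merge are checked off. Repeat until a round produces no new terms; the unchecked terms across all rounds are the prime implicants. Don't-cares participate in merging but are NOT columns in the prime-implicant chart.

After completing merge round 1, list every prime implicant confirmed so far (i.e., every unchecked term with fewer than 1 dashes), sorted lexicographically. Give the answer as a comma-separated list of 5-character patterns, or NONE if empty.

NONE

size-2^0 implicants → 00000(✓)  00100(✓)  01000(✓)  01011(✓)  01101(✓)  01110(✓)  01111(✓)  10001(✓)  10010(✓)  10011(✓)  10100(✓)  11000(✓)  11100(✓)  11111(✓)
size-2^1 implicants → -0100  -1000  -1111  0-000  00-00  01-11  011-1  0111-  1-100  100-1  1001-  11-00
Unchecked terms (primes): -0100, -1000, -1111, 0-000, 00-00, 01-11, 011-1, 0111-, 1-100, 100-1, 1001-, 11-00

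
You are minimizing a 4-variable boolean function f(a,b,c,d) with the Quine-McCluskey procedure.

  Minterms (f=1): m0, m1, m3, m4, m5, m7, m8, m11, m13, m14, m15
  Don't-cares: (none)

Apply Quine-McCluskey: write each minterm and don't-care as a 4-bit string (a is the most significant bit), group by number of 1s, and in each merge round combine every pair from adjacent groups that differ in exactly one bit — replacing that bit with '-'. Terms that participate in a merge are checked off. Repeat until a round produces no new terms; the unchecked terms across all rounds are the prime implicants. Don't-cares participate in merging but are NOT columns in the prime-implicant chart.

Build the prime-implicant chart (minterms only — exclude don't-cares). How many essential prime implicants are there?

5

[col 0] 0000*, 0001*, 0011*, 0100*, 0101*, 0111*, 1000*, 1011*, 1101*, 1110*, 1111*
[col 1] -000, -011*, -101*, -111*, 0-00*, 0-01*, 0-11*, 00-1*, 000-*, 01-1*, 010-*, 1-11*, 11-1*, 111-
[col 2] --11, -1-1, 0--1, 0-0-
Prime implicants: --11, -000, -1-1, 0--1, 0-0-, 111-
PI chart (minterm → PIs covering it):
  0 | -000,0-0-
  1 | 0--1,0-0-
  3 | --11,0--1
  4 | 0-0-  (sole → essential)
  5 | -1-1,0--1,0-0-
  7 | --11,-1-1,0--1
  8 | -000  (sole → essential)
  11 | --11  (sole → essential)
  13 | -1-1  (sole → essential)
  14 | 111-  (sole → essential)
  15 | --11,-1-1,111-
Essential prime implicants: --11, -000, -1-1, 0-0-, 111-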